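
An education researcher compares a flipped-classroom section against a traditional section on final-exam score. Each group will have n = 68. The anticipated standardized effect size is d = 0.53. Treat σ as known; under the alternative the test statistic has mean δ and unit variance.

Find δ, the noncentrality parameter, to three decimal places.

δ = d·√(n/2) = 0.53 × √(68/2) = 3.0904

δ ≈ 3.090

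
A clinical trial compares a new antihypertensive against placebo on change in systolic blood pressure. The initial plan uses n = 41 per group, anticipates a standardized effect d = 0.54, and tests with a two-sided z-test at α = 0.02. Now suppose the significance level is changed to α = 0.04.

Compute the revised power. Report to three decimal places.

δ = d·√(n/2) = 0.54 × √(41/2) = 2.4450 (unchanged). New critical value: z_{0.02} = 2.054.
Revised power = Φ(δ − 2.054) + Φ(−δ − 2.054) = Φ(0.391) + Φ(-4.499) = 0.6522 + 0.0000 = 0.6522.

Power ≈ 0.652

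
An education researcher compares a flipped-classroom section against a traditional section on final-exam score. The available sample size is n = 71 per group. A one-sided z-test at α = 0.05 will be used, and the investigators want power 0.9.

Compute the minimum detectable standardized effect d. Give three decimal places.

Need Φ(δ − 1.645) = 0.9, so δ = 1.645 + 1.282 = 2.926.
δ = d·√(n/2) ⇒ d = δ/√(n/2) = 2.926/√(71/2) = 0.4912.

d ≈ 0.491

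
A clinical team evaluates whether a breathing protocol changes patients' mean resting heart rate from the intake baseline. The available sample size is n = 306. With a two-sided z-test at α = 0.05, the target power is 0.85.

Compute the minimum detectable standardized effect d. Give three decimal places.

Need Φ(δ − 1.960) = 0.85, so δ = 1.960 + 1.036 = 2.996.
(Lower-tail contribution to power is negligible for δ > 0.)
δ = d·√n ⇒ d = δ/√n = 2.996/√306 = 0.1713.

d ≈ 0.171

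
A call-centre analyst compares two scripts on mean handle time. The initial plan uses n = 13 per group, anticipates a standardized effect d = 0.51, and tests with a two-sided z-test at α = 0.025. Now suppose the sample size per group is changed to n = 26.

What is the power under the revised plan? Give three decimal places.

With n = 26 per group: δ = d·√(n/2) = 0.51 × √(26/2) = 1.8388. Critical value z_{0.0125} = 2.241.
Revised power = Φ(δ − 2.241) + Φ(−δ − 2.241) = Φ(-0.403) + Φ(-4.080) = 0.3436 + 0.0000 = 0.3437.

Power ≈ 0.344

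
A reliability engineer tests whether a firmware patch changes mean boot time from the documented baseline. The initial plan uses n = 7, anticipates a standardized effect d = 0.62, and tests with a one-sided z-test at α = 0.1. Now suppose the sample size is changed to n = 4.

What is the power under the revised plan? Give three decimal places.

With n = 4: δ = d·√n = 0.62 × √4 = 1.2400. Critical value z_{0.1} = 1.282.
Revised power = Φ(δ − 1.282) = Φ(-0.042) = 0.4834.

Power ≈ 0.483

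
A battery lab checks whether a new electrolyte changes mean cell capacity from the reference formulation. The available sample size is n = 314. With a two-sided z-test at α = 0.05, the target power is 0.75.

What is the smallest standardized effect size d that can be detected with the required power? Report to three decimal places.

d ≈ 0.149

Need Φ(δ − 1.960) = 0.75, so δ = 1.960 + 0.674 = 2.634.
(The second rejection-region term Φ(−δ − z_{α/2}) is negligible and dropped.)
δ = d·√n ⇒ d = δ/√n = 2.634/√314 = 0.1487.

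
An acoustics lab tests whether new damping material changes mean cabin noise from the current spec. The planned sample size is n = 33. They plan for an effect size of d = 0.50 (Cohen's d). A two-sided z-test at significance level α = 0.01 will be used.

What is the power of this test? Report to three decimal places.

Power ≈ 0.617

Noncentrality parameter: λ = d·√n = 0.50 × √33 = 2.8723
Two-sided α = 0.01 → critical value z_{0.005} = 2.576.
Power = Φ(λ − 2.576) + Φ(−λ − 2.576) = Φ(0.296) + Φ(-5.448) = 0.6166 + 0.0000 = 0.6166.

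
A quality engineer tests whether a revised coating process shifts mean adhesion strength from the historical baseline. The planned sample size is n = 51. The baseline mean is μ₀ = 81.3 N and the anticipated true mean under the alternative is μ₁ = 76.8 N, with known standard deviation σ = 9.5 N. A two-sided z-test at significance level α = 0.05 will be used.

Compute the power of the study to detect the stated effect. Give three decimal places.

Power ≈ 0.923

Standardized effect: d = |μ₁ − μ₀| / σ = |76.8 − 81.3| / 9.5 = 0.4737
Noncentrality parameter: δ = d·√n = 0.4737 × √51 = 3.3828
Two-sided α = 0.05 → critical value z_{0.025} = 1.960.
Power = Φ(δ − 1.960) + Φ(−δ − 1.960) = Φ(1.423) + Φ(-5.343) = 0.9226 + 0.0000 = 0.9226.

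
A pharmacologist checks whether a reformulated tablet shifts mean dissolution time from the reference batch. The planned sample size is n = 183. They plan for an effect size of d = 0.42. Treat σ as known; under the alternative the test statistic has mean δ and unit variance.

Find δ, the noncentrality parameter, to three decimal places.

The noncentrality parameter scales effect size by the design's sample-size factor: δ = d·√n = 0.42 × √183 = 5.6817

δ ≈ 5.682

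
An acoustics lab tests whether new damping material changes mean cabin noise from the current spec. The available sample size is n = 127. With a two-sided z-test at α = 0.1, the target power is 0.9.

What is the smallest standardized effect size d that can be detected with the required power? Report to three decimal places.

Required noncentrality: δ = z_{0.05} + z_{0.10} = 1.645 + 1.282 = 2.926.
(Lower-tail contribution to power is negligible for δ > 0.)
δ = d·√n ⇒ d = δ/√n = 2.926/√127 = 0.2597.

d ≈ 0.260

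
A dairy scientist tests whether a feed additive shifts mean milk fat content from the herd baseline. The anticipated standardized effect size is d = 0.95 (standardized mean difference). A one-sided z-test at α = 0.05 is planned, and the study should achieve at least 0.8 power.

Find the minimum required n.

n = 7

For power 0.8 need Φ(δ − z_{0.05}) = 0.8, so δ = z_{0.05} + z_{0.20} = 1.645 + 0.842 = 2.486.
δ = d·√n ⇒ n = (δ/d)² = (2.486 / 0.95)² = 6.85.
Round up to the next whole unit.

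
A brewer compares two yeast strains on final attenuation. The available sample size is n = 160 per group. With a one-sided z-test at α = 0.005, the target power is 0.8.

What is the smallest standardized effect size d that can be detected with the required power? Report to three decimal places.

Required noncentrality: δ = z_{0.005} + z_{0.20} = 2.576 + 0.842 = 3.417.
δ = d·√(n/2) ⇒ d = δ/√(n/2) = 3.417/√(160/2) = 0.3821.

d ≈ 0.382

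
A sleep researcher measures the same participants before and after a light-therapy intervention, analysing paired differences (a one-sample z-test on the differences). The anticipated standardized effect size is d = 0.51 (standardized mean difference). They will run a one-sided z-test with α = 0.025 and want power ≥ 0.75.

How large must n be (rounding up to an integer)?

For power 0.75 need Φ(δ − z_{0.025}) = 0.75, so δ = z_{0.025} + z_{0.25} = 1.960 + 0.674 = 2.634.
δ = d·√n ⇒ n = (δ/d)² = (2.634 / 0.51)² = 26.68.
Rounding up, n = 27.

n = 27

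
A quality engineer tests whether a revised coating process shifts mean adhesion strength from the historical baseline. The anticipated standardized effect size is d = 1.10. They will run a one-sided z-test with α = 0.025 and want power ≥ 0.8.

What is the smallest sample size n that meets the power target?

For power 0.8 need Φ(δ − z_{0.025}) = 0.8, so δ = z_{0.025} + z_{0.20} = 1.960 + 0.842 = 2.802.
δ = d·√n ⇒ n = (δ/d)² = (2.802 / 1.10)² = 6.49.
Rounding up, n = 7.

n = 7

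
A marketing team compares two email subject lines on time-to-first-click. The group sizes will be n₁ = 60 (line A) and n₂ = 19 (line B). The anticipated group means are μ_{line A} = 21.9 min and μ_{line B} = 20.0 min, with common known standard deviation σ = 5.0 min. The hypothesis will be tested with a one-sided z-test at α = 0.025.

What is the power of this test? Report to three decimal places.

Power ≈ 0.303

Standardized effect: d = |μ_{line A} − μ_{line B}| / σ = |21.9 − 20.0| / 5.0 = 0.3800
Noncentrality parameter: δ = d / √(1/n₁ + 1/n₂) = 0.3800 / √(1/60 + 1/19) = 1.4435
Critical value for a one-sided test at α = 0.025: z_α = 1.960.
Power = P(Z > 1.960 − δ) = Φ(-0.516) = 0.3028.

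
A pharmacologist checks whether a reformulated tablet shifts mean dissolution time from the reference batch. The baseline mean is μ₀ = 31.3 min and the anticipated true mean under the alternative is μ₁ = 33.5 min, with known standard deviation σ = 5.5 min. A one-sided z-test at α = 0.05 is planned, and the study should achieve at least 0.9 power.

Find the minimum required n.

Standardized effect: d = |μ₁ − μ₀| / σ = |33.5 − 31.3| / 5.5 = 0.4000
For power 0.9 need Φ(δ − z_{0.05}) = 0.9, so δ = z_{0.05} + z_{0.10} = 1.645 + 1.282 = 2.926.
δ = d·√n ⇒ n = (δ/d)² = (2.926 / 0.4000)² = 53.52.
Rounding up, n = 54.

n = 54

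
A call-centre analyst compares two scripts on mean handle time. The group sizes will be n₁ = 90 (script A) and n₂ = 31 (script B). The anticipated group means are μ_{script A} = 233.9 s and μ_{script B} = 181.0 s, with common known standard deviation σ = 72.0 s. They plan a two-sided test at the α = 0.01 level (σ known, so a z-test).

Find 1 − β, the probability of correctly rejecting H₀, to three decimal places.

Power ≈ 0.830

Standardized effect: d = |μ_{script A} − μ_{script B}| / σ = |233.9 − 181.0| / 72.0 = 0.7347
Noncentrality parameter: δ = d / √(1/n₁ + 1/n₂) = 0.7347 / √(1/90 + 1/31) = 3.5280
Critical value for a two-sided test at α = 0.01: z_{α/2} = 2.576.
Power = Φ(δ − 2.576) + Φ(−δ − 2.576) = Φ(0.952) + Φ(-6.104) = 0.8295 + 0.0000 = 0.8295.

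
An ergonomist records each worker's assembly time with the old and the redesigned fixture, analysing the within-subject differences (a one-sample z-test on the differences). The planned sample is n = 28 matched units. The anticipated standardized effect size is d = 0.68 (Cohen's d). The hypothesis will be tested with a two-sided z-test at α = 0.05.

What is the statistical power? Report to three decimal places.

Power ≈ 0.949

Noncentrality parameter: δ = d·√n = 0.68 × √28 = 3.5982
Two-sided α = 0.05 → critical value z_{0.025} = 1.960.
Power = Φ(δ − 1.960) + Φ(−δ − 1.960) = Φ(1.638) + Φ(-5.558) = 0.9493 + 0.0000 = 0.9493.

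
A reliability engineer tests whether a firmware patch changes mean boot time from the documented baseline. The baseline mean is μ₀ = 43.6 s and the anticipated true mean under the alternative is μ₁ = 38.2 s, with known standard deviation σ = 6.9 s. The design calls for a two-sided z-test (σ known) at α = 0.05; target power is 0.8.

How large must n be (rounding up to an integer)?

Standardized effect: d = |μ₁ − μ₀| / σ = |38.2 − 43.6| / 6.9 = 0.7826
For power 0.8 need Φ(δ − z_{0.025}) = 0.8, so δ = z_{0.025} + z_{0.20} = 1.960 + 0.842 = 2.802.
(The Φ(−δ − z_{α/2}) term is vanishingly small for δ > 0 and is dropped in the standard sample-size formula.)
δ = d·√n ⇒ n = (δ/d)² = (2.802 / 0.7826)² = 12.81.
Round up to the next whole unit.

n = 13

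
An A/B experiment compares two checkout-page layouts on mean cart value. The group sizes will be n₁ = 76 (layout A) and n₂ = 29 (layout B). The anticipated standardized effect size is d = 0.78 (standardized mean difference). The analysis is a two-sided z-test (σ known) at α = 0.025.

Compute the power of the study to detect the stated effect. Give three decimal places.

Power ≈ 0.909

Noncentrality parameter: δ = d / √(1/n₁ + 1/n₂) = 0.78 / √(1/76 + 1/29) = 3.5736
Critical value for a two-sided test at α = 0.025: z_{α/2} = 2.241.
Power = Φ(δ − 2.241) + Φ(−δ − 2.241) = Φ(1.332) + Φ(-5.815) = 0.9086 + 0.0000 = 0.9086.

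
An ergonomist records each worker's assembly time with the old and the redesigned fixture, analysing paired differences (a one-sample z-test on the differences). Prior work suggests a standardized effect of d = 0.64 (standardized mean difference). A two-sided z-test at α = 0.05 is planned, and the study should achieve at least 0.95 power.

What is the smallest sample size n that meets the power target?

n = 32

For power 0.95 need Φ(δ − z_{0.025}) = 0.95, so δ = z_{0.025} + z_{0.05} = 1.960 + 1.645 = 3.605.
(For δ > 0 the lower-tail rejection region contributes negligibly to power, so the one-term inversion is standard.)
δ = d·√n ⇒ n = (δ/d)² = (3.605 / 0.64)² = 31.73.
Round up to the next whole unit.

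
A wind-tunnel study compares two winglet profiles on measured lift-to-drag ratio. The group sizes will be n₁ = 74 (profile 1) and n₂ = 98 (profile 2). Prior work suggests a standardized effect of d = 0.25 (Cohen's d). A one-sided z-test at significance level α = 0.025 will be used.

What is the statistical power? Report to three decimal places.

Noncentrality parameter: δ = d / √(1/n₁ + 1/n₂) = 0.25 / √(1/74 + 1/98) = 1.6233
One-sided α = 0.025 → critical value z_{0.025} = 1.960.
Power = P(Z > 1.960 − δ) = Φ(-0.337) = 0.3682.

Power ≈ 0.368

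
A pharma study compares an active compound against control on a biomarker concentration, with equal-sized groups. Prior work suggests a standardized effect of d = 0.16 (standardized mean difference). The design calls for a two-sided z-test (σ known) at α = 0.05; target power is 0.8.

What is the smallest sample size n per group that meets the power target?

Set Φ(δ − 1.960) = 0.8; then δ − 1.960 = Φ⁻¹(0.8) = 0.842, giving δ = 2.802.
(The Φ(−δ − z_{α/2}) term is vanishingly small for δ > 0 and is dropped in the standard sample-size formula.)
δ = d·√(n/2) ⇒ n = 2(δ/d)² = 2 × (2.802 / 0.16)² = 613.19.
Rounding up, n = 614 per group.

n = 614 per group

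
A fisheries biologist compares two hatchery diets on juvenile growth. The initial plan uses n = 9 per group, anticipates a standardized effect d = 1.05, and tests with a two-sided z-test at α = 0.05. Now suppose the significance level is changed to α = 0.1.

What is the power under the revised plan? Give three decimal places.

δ = d·√(n/2) = 1.05 × √(9/2) = 2.2274 (unchanged). New critical value: z_{0.05} = 1.645.
Revised power = Φ(δ − 1.645) + Φ(−δ − 1.645) = Φ(0.583) + Φ(-3.872) = 0.7199 + 0.0001 = 0.7199.

Power ≈ 0.720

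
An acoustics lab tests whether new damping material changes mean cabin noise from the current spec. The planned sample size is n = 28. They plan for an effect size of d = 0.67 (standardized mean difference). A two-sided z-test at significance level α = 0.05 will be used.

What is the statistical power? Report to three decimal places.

Power ≈ 0.944

Noncentrality parameter: δ = d·√n = 0.67 × √28 = 3.5453
Two-sided α = 0.05 → critical value z_{0.025} = 1.960.
Power = Φ(δ − 1.960) + Φ(−δ − 1.960) = Φ(1.585) + Φ(-5.505) = 0.9436 + 0.0000 = 0.9436.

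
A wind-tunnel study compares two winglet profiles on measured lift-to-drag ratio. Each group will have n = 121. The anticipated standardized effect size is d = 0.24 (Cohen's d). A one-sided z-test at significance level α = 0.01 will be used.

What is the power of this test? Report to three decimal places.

Power ≈ 0.323

Noncentrality parameter: δ = d·√(n/2) = 0.24 × √(121/2) = 1.8668
One-sided α = 0.01 → critical value z_{0.01} = 2.326.
Power = P(Z > 2.326 − δ) = Φ(-0.460) = 0.3229.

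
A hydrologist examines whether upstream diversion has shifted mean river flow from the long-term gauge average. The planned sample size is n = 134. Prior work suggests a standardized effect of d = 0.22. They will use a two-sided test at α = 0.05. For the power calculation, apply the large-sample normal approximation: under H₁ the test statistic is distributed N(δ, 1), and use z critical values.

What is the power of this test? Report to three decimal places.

Noncentrality parameter: δ = d·√n = 0.22 × √134 = 2.5467
Two-sided α = 0.05 → critical value z_{0.025} = 1.960.
Power = Φ(δ − 1.960) + Φ(−δ − 1.960) = Φ(0.587) + Φ(-4.507) = 0.7213 + 0.0000 = 0.7213.

Power ≈ 0.721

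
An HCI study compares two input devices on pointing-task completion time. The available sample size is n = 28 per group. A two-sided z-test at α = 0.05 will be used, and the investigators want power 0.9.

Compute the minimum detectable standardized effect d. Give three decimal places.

d ≈ 0.866

Need Φ(δ − 1.960) = 0.9, so δ = 1.960 + 1.282 = 3.242.
(Lower-tail contribution to power is negligible for δ > 0.)
δ = d·√(n/2) ⇒ d = δ/√(n/2) = 3.242/√(28/2) = 0.8663.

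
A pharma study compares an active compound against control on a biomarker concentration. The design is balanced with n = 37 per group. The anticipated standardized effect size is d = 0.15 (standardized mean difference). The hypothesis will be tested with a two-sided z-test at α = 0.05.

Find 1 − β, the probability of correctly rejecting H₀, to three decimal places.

Power ≈ 0.099

Noncentrality parameter: δ = d·√(n/2) = 0.15 × √(37/2) = 0.6452
Two-sided α = 0.05 → critical value z_{0.025} = 1.960.
Power = Φ(δ − 1.960) + Φ(−δ − 1.960) = Φ(-1.315) + Φ(-2.605) = 0.0943 + 0.0046 = 0.0989.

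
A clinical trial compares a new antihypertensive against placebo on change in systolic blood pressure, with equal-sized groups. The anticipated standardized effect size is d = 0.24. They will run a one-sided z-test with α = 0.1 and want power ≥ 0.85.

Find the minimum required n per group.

n = 187 per group

Set Φ(δ − 1.282) = 0.85; then δ − 1.282 = Φ⁻¹(0.85) = 1.036, giving δ = 2.318.
δ = d·√(n/2) ⇒ n = 2(δ/d)² = 2 × (2.318 / 0.24)² = 186.56.
Rounding up, n = 187 per group.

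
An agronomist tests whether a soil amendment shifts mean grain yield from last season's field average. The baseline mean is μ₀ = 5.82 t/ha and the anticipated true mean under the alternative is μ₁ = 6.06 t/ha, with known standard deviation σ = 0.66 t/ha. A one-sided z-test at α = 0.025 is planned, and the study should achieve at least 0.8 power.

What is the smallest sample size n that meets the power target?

Standardized effect: d = |μ₁ − μ₀| / σ = |6.06 − 5.82| / 0.66 = 0.3636
For power 0.8 need Φ(δ − z_{0.025}) = 0.8, so δ = z_{0.025} + z_{0.20} = 1.960 + 0.842 = 2.802.
δ = d·√n ⇒ n = (δ/d)² = (2.802 / 0.3636)² = 59.36.
Rounding up, n = 60.

n = 60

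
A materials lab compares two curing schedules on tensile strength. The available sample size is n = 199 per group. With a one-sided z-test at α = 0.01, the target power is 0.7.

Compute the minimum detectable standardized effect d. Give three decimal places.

d ≈ 0.286

Required noncentrality: δ = z_{0.01} + z_{0.30} = 2.326 + 0.524 = 2.851.
δ = d·√(n/2) ⇒ d = δ/√(n/2) = 2.851/√(199/2) = 0.2858.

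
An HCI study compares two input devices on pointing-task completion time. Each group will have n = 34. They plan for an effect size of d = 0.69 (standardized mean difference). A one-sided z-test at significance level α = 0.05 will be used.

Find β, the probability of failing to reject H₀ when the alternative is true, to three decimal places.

β ≈ 0.115

Noncentrality parameter: λ = d·√(n/2) = 0.69 × √(34/2) = 2.8449
One-sided α = 0.05 → critical value z_{0.05} = 1.645.
Power = P(Z > 1.645 − λ) = Φ(1.200) = 0.8849.
Type II error: β = 1 − power = 1 − 0.8849 = 0.1151.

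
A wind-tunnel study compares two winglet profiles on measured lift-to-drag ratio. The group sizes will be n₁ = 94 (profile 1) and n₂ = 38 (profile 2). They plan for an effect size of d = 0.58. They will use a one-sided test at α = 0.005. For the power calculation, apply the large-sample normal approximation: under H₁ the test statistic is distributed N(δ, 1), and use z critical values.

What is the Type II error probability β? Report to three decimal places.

β ≈ 0.329

Noncentrality parameter: δ = d / √(1/n₁ + 1/n₂) = 0.58 / √(1/94 + 1/38) = 3.0171
One-sided α = 0.005 → critical value z_{0.005} = 2.576.
Power = Φ(δ − 2.576) = Φ(0.441) = 0.6705.
Type II error: β = 1 − power = 1 − 0.6705 = 0.3295.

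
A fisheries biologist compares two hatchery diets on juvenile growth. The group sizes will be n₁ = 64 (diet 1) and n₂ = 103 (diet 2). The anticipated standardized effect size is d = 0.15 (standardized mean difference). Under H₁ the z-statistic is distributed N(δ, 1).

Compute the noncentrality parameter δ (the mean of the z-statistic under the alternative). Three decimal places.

The noncentrality parameter scales effect size by the design's sample-size factor: δ = d / √(1/n₁ + 1/n₂) = 0.15 / √(1/64 + 1/103) = 0.9424

δ ≈ 0.942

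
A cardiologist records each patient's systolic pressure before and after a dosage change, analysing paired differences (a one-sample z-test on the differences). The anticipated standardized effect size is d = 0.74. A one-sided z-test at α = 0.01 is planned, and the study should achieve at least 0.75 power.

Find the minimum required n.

Set Φ(δ − 2.326) = 0.75; then δ − 2.326 = Φ⁻¹(0.75) = 0.674, giving δ = 3.001.
δ = d·√n ⇒ n = (δ/d)² = (3.001 / 0.74)² = 16.44.
Rounding up, n = 17.

n = 17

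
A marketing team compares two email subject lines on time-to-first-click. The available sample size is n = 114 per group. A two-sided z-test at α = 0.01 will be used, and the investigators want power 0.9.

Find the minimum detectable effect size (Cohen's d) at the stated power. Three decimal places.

d ≈ 0.511

Need Φ(δ − 2.576) = 0.9, so δ = 2.576 + 1.282 = 3.857.
(Lower-tail contribution to power is negligible for δ > 0.)
δ = d·√(n/2) ⇒ d = δ/√(n/2) = 3.857/√(114/2) = 0.5109.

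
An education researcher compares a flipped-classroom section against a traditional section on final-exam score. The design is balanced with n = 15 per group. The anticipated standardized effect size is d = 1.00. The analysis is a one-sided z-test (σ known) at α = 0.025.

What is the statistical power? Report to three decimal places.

Noncentrality parameter: δ = d·√(n/2) = 1.00 × √(15/2) = 2.7386
One-sided α = 0.025 → critical value z_{0.025} = 1.960.
Power = P(Z > 1.960 − δ) = Φ(0.779) = 0.7819.

Power ≈ 0.782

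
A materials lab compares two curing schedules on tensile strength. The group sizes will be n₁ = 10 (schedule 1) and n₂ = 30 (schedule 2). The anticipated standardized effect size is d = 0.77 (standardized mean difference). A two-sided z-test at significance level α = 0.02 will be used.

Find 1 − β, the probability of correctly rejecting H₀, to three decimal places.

Power ≈ 0.414

Noncentrality parameter: δ = d / √(1/n₁ + 1/n₂) = 0.77 / √(1/10 + 1/30) = 2.1087
Two-sided α = 0.02 → critical value z_{0.01} = 2.326.
Power = Φ(δ − 2.326) + Φ(−δ − 2.326) = Φ(-0.218) + Φ(-4.435) = 0.4139 + 0.0000 = 0.4139.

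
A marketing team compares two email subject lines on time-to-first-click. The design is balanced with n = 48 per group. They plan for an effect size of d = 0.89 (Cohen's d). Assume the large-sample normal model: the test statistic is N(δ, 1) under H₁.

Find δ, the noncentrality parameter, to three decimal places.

The noncentrality parameter scales effect size by the design's sample-size factor: δ = d·√(n/2) = 0.89 × √(48/2) = 4.3601

δ ≈ 4.360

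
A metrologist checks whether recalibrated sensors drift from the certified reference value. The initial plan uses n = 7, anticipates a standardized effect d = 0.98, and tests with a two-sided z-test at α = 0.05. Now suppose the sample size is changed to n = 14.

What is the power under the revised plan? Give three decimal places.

With n = 14: δ = d·√n = 0.98 × √14 = 3.6668. Critical value z_{0.025} = 1.960.
Revised power = Φ(δ − 1.960) + Φ(−δ − 1.960) = Φ(1.707) + Φ(-5.627) = 0.9561 + 0.0000 = 0.9561.

Power ≈ 0.956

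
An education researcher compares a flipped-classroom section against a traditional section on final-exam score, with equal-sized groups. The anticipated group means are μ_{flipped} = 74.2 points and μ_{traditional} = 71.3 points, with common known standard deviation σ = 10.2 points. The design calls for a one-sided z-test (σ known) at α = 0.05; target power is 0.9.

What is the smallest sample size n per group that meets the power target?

n = 212 per group

Standardized effect: d = |μ_{flipped} − μ_{traditional}| / σ = |74.2 − 71.3| / 10.2 = 0.2843
For power 0.9 need Φ(δ − z_{0.05}) = 0.9, so δ = z_{0.05} + z_{0.10} = 1.645 + 1.282 = 2.926.
δ = d·√(n/2) ⇒ n = 2(δ/d)² = 2 × (2.926 / 0.2843)² = 211.89.
Round up to the next whole unit.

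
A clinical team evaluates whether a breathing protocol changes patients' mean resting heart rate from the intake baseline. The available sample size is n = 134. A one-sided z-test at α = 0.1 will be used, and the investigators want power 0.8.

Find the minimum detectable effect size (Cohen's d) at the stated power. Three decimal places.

d ≈ 0.183

Required noncentrality: δ = z_{0.1} + z_{0.20} = 1.282 + 0.842 = 2.123.
δ = d·√n ⇒ d = δ/√n = 2.123/√134 = 0.1834.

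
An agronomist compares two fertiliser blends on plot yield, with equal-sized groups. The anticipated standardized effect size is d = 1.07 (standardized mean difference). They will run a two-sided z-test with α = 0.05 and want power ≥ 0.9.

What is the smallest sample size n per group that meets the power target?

For power 0.9 need Φ(δ − z_{0.025}) = 0.9, so δ = z_{0.025} + z_{0.10} = 1.960 + 1.282 = 3.242.
(For δ > 0 the lower-tail rejection region contributes negligibly to power, so the one-term inversion is standard.)
δ = d·√(n/2) ⇒ n = 2(δ/d)² = 2 × (3.242 / 1.07)² = 18.36.
Round up to the next whole unit.

n = 19 per group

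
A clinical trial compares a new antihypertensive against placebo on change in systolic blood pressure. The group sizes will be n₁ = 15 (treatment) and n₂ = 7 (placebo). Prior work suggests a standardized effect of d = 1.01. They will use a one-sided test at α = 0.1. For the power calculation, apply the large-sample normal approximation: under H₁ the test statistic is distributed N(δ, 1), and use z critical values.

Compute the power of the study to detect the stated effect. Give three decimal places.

Power ≈ 0.823

Noncentrality parameter: δ = d / √(1/n₁ + 1/n₂) = 1.01 / √(1/15 + 1/7) = 2.2065
Critical value for a one-sided test at α = 0.1: z_α = 1.282.
Power = P(Z > 1.282 − δ) = Φ(0.925) = 0.8225.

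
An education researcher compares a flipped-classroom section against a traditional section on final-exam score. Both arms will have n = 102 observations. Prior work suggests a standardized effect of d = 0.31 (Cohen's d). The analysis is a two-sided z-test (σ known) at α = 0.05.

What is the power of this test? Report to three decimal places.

Power ≈ 0.600

Noncentrality parameter: δ = d·√(n/2) = 0.31 × √(102/2) = 2.2138
Two-sided α = 0.05 → critical value z_{0.025} = 1.960.
Power = Φ(δ − 1.960) + Φ(−δ − 1.960) = Φ(0.254) + Φ(-4.174) = 0.6002 + 0.0000 = 0.6002.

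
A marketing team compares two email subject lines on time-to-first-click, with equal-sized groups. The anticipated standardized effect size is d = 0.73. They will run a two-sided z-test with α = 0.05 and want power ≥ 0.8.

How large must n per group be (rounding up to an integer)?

Set Φ(δ − 1.960) = 0.8; then δ − 1.960 = Φ⁻¹(0.8) = 0.842, giving δ = 2.802.
(The Φ(−δ − z_{α/2}) term is vanishingly small for δ > 0 and is dropped in the standard sample-size formula.)
δ = d·√(n/2) ⇒ n = 2(δ/d)² = 2 × (2.802 / 0.73)² = 29.46.
Rounding up, n = 30 per group.

n = 30 per group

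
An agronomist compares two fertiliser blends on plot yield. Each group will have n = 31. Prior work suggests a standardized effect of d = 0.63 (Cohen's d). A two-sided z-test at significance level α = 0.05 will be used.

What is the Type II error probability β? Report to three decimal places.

Noncentrality parameter: δ = d·√(n/2) = 0.63 × √(31/2) = 2.4803
Two-sided α = 0.05 → critical value z_{0.025} = 1.960.
Power = Φ(δ − 1.960) + Φ(−δ − 1.960) = Φ(0.520) + Φ(-4.440) = 0.6986 + 0.0000 = 0.6986.
Type II error: β = 1 − power = 1 − 0.6986 = 0.3014.

β ≈ 0.301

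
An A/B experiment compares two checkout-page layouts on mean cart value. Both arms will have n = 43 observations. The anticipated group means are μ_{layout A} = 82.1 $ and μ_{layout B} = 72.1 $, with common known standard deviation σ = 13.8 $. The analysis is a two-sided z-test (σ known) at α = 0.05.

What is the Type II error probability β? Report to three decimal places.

β ≈ 0.081

Standardized effect: d = |μ_{layout A} − μ_{layout B}| / σ = |82.1 − 72.1| / 13.8 = 0.7246
Noncentrality parameter: δ = d·√(n/2) = 0.7246 × √(43/2) = 3.3600
Critical value for a two-sided test at α = 0.05: z_{α/2} = 1.960.
Power = Φ(δ − 1.960) + Φ(−δ − 1.960) = Φ(1.400) + Φ(-5.320) = 0.9192 + 0.0000 = 0.9192.
Type II error: β = 1 − power = 1 − 0.9192 = 0.0808.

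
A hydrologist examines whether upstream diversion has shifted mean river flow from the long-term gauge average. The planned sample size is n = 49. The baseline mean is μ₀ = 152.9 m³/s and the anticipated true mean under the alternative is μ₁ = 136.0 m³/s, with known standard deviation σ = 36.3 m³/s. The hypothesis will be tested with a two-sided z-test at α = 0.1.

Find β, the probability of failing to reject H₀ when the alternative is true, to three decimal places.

β ≈ 0.053

Standardized effect: d = |μ₁ − μ₀| / σ = |136.0 − 152.9| / 36.3 = 0.4656
Noncentrality parameter: δ = d·√n = 0.4656 × √49 = 3.2590
Two-sided α = 0.1 → critical value z_{0.05} = 1.645.
Power = Φ(δ − 1.645) + Φ(−δ − 1.645) = Φ(1.614) + Φ(-4.904) = 0.9467 + 0.0000 = 0.9467.
Type II error: β = 1 − power = 1 − 0.9467 = 0.0533.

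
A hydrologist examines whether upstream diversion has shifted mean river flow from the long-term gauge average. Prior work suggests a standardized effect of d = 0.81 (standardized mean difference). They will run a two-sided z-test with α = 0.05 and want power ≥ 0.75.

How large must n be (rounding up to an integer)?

For power 0.75 need Φ(δ − z_{0.025}) = 0.75, so δ = z_{0.025} + z_{0.25} = 1.960 + 0.674 = 2.634.
(The Φ(−δ − z_{α/2}) term is vanishingly small for δ > 0 and is dropped in the standard sample-size formula.)
δ = d·√n ⇒ n = (δ/d)² = (2.634 / 0.81)² = 10.58.
Round up to the next whole unit.

n = 11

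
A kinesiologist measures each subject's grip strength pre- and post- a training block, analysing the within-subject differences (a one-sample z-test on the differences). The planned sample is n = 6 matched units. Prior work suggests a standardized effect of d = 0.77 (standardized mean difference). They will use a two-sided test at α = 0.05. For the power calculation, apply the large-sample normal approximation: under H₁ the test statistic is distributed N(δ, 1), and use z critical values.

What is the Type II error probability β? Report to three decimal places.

β ≈ 0.529

Noncentrality parameter: δ = d·√n = 0.77 × √6 = 1.8861
Critical value for a two-sided test at α = 0.05: z_{α/2} = 1.960.
Power = Φ(δ − 1.960) + Φ(−δ − 1.960) = Φ(-0.074) + Φ(-3.846) = 0.4706 + 0.0001 = 0.4706.
Type II error: β = 1 − power = 1 − 0.4706 = 0.5294.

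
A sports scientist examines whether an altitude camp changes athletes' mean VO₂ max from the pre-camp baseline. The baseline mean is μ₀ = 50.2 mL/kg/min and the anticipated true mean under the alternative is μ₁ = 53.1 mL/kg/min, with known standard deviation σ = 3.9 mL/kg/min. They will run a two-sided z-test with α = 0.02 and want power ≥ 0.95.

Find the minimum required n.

Standardized effect: d = |μ₁ − μ₀| / σ = |53.1 − 50.2| / 3.9 = 0.7436
Set Φ(δ − 2.326) = 0.95; then δ − 2.326 = Φ⁻¹(0.95) = 1.645, giving δ = 3.971.
(For δ > 0 the lower-tail rejection region contributes negligibly to power, so the one-term inversion is standard.)
δ = d·√n ⇒ n = (δ/d)² = (3.971 / 0.7436)² = 28.52.
Rounding up, n = 29.

n = 29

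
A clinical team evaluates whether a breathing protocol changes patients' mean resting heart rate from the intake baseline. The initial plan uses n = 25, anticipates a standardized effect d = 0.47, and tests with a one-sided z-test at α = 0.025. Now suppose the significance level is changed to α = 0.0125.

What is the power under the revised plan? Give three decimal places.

δ = d·√n = 0.47 × √25 = 2.3500 (unchanged). New critical value: z_{0.0125} = 2.241.
Revised power = P(Z > 2.241 − δ) = Φ(0.109) = 0.5432.

Power ≈ 0.543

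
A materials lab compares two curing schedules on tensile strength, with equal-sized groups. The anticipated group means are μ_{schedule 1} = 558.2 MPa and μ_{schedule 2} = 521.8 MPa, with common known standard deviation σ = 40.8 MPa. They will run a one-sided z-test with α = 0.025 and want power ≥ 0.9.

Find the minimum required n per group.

n = 27 per group

Standardized effect: d = |μ_{schedule 1} − μ_{schedule 2}| / σ = |558.2 − 521.8| / 40.8 = 0.8922
Set Φ(δ − 1.960) = 0.9; then δ − 1.960 = Φ⁻¹(0.9) = 1.282, giving δ = 3.242.
δ = d·√(n/2) ⇒ n = 2(δ/d)² = 2 × (3.242 / 0.8922)² = 26.40.
Rounding up, n = 27 per group.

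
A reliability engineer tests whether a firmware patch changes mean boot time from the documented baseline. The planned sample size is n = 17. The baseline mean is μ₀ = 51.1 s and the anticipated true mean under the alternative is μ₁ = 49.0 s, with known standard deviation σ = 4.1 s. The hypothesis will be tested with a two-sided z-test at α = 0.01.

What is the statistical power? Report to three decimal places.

Power ≈ 0.321

Standardized effect: d = |μ₁ − μ₀| / σ = |49.0 − 51.1| / 4.1 = 0.5122
Noncentrality parameter: δ = d·√n = 0.5122 × √17 = 2.1118
Two-sided α = 0.01 → critical value z_{0.005} = 2.576.
Power = Φ(δ − 2.576) + Φ(−δ − 2.576) = Φ(-0.464) + Φ(-4.688) = 0.3213 + 0.0000 = 0.3213.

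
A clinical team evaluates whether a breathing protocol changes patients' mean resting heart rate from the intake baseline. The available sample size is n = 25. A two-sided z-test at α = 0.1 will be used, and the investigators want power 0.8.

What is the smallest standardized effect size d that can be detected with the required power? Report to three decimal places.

Need Φ(δ − 1.645) = 0.8, so δ = 1.645 + 0.842 = 2.486.
(The second rejection-region term Φ(−δ − z_{α/2}) is negligible and dropped.)
δ = d·√n ⇒ d = δ/√n = 2.486/√25 = 0.4973.

d ≈ 0.497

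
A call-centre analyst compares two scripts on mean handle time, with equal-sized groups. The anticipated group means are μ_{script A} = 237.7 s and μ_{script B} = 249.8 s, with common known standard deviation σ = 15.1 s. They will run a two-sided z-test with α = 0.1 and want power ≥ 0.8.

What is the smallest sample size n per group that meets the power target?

Standardized effect: d = |μ_{script A} − μ_{script B}| / σ = |237.7 − 249.8| / 15.1 = 0.8013
Set Φ(δ − 1.645) = 0.8; then δ − 1.645 = Φ⁻¹(0.8) = 0.842, giving δ = 2.486.
(Ignoring the negligible lower-tail rejection probability gives the usual closed-form inversion.)
δ = d·√(n/2) ⇒ n = 2(δ/d)² = 2 × (2.486 / 0.8013)² = 19.26.
Rounding up, n = 20 per group.

n = 20 per group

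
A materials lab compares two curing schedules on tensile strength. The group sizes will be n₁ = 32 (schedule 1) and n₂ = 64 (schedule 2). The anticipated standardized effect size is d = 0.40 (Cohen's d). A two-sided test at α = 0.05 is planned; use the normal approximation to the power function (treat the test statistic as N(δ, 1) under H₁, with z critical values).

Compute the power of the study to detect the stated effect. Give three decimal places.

Power ≈ 0.455

Noncentrality parameter: λ = d / √(1/n₁ + 1/n₂) = 0.40 / √(1/32 + 1/64) = 1.8475
Two-sided α = 0.05 → critical value z_{0.025} = 1.960.
Power = Φ(λ − 1.960) + Φ(−λ − 1.960) = Φ(-0.112) + Φ(-3.807) = 0.4552 + 0.0001 = 0.4553.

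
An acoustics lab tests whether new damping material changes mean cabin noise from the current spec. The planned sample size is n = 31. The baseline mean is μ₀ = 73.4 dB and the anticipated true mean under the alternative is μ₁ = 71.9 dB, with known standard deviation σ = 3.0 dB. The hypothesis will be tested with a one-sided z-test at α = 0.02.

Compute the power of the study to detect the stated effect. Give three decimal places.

Standardized effect: d = |μ₁ − μ₀| / σ = |71.9 − 73.4| / 3.0 = 0.5000
Noncentrality parameter: δ = d·√n = 0.5000 × √31 = 2.7839
One-sided α = 0.02 → critical value z_{0.02} = 2.054.
Power = Φ(δ − 2.054) = Φ(0.730) = 0.7673.

Power ≈ 0.767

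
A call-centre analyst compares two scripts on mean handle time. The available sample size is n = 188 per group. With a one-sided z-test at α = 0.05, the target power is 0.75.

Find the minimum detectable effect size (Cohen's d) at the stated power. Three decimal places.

d ≈ 0.239

Required noncentrality: δ = z_{0.05} + z_{0.25} = 1.645 + 0.674 = 2.319.
δ = d·√(n/2) ⇒ d = δ/√(n/2) = 2.319/√(188/2) = 0.2392.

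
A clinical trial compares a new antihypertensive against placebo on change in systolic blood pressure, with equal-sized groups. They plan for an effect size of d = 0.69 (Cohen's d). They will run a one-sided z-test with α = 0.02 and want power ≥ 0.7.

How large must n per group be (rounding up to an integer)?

For power 0.7 need Φ(δ − z_{0.02}) = 0.7, so δ = z_{0.02} + z_{0.30} = 2.054 + 0.524 = 2.578.
δ = d·√(n/2) ⇒ n = 2(δ/d)² = 2 × (2.578 / 0.69)² = 27.92.
Round up to the next whole unit.

n = 28 per group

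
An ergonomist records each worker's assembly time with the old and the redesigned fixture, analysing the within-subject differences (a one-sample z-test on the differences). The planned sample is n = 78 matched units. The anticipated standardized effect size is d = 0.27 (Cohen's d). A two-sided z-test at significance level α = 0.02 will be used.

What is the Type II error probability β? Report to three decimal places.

Noncentrality parameter: δ = d·√n = 0.27 × √78 = 2.3846
Critical value for a two-sided test at α = 0.02: z_{α/2} = 2.326.
Power = Φ(δ − 2.326) + Φ(−δ − 2.326) = Φ(0.058) + Φ(-4.711) = 0.5232 + 0.0000 = 0.5232.
Type II error: β = 1 − power = 1 − 0.5232 = 0.4768.

β ≈ 0.477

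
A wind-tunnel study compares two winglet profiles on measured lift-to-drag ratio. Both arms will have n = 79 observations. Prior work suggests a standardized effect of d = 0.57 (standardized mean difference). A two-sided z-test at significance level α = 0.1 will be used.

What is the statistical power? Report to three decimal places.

Noncentrality parameter: δ = d·√(n/2) = 0.57 × √(79/2) = 3.5824
Critical value for a two-sided test at α = 0.1: z_{α/2} = 1.645.
Power = Φ(δ − 1.645) + Φ(−δ − 1.645) = Φ(1.938) + Φ(-5.227) = 0.9737 + 0.0000 = 0.9737.

Power ≈ 0.974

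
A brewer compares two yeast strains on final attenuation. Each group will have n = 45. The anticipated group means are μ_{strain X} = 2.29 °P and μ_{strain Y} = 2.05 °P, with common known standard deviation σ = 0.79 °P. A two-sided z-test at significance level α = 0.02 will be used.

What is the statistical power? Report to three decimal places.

Power ≈ 0.188

Standardized effect: d = |μ_{strain X} − μ_{strain Y}| / σ = |2.29 − 2.05| / 0.79 = 0.3038
Noncentrality parameter: δ = d·√(n/2) = 0.3038 × √(45/2) = 1.4410
Two-sided α = 0.02 → critical value z_{0.01} = 2.326.
Power = Φ(δ − 2.326) + Φ(−δ − 2.326) = Φ(-0.885) + Φ(-3.767) = 0.1880 + 0.0001 = 0.1881.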